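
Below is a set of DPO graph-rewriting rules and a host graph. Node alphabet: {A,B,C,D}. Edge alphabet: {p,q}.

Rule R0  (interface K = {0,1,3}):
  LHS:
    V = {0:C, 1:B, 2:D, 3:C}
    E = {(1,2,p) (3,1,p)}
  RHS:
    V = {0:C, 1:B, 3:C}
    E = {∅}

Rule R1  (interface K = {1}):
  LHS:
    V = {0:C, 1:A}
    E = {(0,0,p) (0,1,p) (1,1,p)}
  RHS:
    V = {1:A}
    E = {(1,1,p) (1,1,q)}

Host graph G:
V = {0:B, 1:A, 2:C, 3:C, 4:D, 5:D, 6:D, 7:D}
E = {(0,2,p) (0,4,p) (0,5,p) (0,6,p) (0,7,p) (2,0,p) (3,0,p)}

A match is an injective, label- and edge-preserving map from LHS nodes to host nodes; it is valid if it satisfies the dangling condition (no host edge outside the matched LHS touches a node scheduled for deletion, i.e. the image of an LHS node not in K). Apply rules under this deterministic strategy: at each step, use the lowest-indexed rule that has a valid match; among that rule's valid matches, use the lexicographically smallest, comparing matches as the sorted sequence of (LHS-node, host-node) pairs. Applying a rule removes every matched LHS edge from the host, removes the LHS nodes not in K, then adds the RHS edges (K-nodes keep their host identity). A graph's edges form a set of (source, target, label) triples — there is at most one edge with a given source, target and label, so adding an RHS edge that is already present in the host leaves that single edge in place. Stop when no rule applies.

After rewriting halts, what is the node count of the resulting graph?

Answer: 6

Derivation:
start.  V:8 E:7  edges: 0-p->2 0-p->4 0-p->5 0-p->6 0-p->7 2-p->0 3-p->0
1. fire R0 via {0↦2, 1↦0, 2↦4, 3↦3}  →  V:7 E:5  edges: 0-p->2 0-p->5 0-p->6 0-p->7 2-p->0
2. fire R0 via {0↦3, 1↦0, 2↦5, 3↦2}  →  V:6 E:3  edges: 0-p->2 0-p->6 0-p->7
final graph: no rule applies after step 2
NF nodes: {0:B, 1:A, 2:C, 3:C, 6:D, 7:D}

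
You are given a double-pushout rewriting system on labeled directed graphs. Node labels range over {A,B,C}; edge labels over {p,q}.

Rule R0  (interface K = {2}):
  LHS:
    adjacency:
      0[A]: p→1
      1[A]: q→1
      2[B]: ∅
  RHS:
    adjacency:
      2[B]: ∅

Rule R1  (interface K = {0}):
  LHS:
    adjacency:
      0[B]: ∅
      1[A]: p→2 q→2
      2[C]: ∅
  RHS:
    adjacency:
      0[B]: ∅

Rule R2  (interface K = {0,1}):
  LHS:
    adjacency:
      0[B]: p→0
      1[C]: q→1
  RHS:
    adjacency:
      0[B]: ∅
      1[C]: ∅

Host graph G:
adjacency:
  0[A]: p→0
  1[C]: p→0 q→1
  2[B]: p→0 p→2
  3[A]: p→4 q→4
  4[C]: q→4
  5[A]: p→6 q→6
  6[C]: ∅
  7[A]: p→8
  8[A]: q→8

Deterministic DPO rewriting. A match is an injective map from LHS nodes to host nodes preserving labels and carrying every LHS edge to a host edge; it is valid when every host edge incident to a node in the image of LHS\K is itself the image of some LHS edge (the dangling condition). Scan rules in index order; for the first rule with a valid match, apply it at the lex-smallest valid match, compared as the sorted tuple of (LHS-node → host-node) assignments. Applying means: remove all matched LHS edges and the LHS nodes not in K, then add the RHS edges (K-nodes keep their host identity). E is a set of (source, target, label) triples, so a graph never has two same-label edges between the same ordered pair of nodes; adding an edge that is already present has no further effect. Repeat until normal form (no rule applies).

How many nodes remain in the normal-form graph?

Answer: 5

Derivation:
[0] host  ⇒  9 nodes, 12 edges  {0-p->0 1-p->0 1-q->1 2-p->0 2-p->2 3-p->4 3-q->4 4-q->4 5-p->6 5-q->6 7-p->8 8-q->8}
[1] R0 @ {0↦7, 1↦8, 2↦2}  ⇒  7 nodes, 10 edges  {0-p->0 1-p->0 1-q->1 2-p->0 2-p->2 3-p->4 3-q->4 4-q->4 5-p->6 5-q->6}
[2] R1 @ {0↦2, 1↦5, 2↦6}  ⇒  5 nodes, 8 edges  {0-p->0 1-p->0 1-q->1 2-p->0 2-p->2 3-p->4 3-q->4 4-q->4}
[3] R2 @ {0↦2, 1↦1}  ⇒  5 nodes, 6 edges  {0-p->0 1-p->0 2-p->0 3-p->4 3-q->4 4-q->4}
halt: no rule applies after step 3
NF nodes: {0:A, 1:C, 2:B, 3:A, 4:C}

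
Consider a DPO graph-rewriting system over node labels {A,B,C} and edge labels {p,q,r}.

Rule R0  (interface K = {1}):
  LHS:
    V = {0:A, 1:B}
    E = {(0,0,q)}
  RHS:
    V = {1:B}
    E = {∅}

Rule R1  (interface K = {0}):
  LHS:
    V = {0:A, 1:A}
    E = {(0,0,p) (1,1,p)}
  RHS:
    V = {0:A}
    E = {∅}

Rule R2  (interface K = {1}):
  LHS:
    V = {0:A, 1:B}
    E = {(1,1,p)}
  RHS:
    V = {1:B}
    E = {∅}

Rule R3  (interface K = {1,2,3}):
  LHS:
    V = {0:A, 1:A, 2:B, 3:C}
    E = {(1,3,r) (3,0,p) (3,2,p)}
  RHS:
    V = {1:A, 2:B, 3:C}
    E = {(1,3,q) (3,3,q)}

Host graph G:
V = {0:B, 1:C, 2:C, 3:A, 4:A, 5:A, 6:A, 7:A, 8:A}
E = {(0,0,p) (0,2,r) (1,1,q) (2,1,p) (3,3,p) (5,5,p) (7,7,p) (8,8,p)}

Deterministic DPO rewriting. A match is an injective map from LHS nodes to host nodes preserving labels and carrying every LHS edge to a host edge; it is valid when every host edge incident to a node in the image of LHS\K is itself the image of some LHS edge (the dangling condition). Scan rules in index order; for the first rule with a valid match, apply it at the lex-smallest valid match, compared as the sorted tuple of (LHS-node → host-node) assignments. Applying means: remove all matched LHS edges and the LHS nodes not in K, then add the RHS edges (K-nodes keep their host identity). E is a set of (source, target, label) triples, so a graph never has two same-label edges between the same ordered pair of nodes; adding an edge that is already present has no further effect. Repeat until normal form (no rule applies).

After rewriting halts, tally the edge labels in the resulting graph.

Answer: p:1 q:1 r:1

Rewrite trace:
initial: |V|=9 |E|=8  E = 0-p->0 0-r->2 1-q->1 2-p->1 3-p->3 5-p->5 7-p->7 8-p->8
step 1: apply R1 at {0↦3, 1↦5}  → |V|=8 |E|=6  E = 0-p->0 0-r->2 1-q->1 2-p->1 7-p->7 8-p->8
step 2: apply R1 at {0↦7, 1↦8}  → |V|=7 |E|=4  E = 0-p->0 0-r->2 1-q->1 2-p->1
step 3: apply R2 at {0↦3, 1↦0}  → |V|=6 |E|=3  E = 0-r->2 1-q->1 2-p->1
halt: no rule applies after step 3
NF edges: [(0, 2, 'r'), (1, 1, 'q'), (2, 1, 'p')]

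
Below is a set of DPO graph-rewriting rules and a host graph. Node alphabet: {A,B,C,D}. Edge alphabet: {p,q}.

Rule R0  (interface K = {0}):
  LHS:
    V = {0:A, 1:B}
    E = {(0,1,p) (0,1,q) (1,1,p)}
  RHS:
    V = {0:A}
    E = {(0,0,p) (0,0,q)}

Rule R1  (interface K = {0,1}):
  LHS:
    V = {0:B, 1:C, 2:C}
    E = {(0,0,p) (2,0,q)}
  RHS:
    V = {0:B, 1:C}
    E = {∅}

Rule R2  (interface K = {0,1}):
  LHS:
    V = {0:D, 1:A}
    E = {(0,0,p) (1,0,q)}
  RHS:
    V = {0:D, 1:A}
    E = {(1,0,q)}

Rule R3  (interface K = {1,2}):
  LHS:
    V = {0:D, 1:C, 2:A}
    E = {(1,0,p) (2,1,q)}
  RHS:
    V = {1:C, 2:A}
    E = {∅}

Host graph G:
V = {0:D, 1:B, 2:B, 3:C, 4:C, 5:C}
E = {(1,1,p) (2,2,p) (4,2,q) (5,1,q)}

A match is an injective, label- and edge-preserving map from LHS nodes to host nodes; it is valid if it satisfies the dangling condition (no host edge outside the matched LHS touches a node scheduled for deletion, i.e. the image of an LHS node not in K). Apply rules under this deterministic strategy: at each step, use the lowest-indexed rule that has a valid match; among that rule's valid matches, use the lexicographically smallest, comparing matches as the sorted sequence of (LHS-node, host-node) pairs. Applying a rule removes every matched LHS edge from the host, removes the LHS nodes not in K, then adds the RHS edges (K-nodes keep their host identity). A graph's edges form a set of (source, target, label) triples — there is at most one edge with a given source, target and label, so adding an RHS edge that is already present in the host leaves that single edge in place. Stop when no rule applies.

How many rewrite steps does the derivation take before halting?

initial: |V|=6 |E|=4  E = 1-p->1 2-p->2 4-q->2 5-q->1
step 1: apply R1 at {0↦1, 1↦3, 2↦5}  → |V|=5 |E|=2  E = 2-p->2 4-q->2
step 2: apply R1 at {0↦2, 1↦3, 2↦4}  → |V|=4 |E|=0  E = ∅
final graph: no rule applies after step 2

Answer: 2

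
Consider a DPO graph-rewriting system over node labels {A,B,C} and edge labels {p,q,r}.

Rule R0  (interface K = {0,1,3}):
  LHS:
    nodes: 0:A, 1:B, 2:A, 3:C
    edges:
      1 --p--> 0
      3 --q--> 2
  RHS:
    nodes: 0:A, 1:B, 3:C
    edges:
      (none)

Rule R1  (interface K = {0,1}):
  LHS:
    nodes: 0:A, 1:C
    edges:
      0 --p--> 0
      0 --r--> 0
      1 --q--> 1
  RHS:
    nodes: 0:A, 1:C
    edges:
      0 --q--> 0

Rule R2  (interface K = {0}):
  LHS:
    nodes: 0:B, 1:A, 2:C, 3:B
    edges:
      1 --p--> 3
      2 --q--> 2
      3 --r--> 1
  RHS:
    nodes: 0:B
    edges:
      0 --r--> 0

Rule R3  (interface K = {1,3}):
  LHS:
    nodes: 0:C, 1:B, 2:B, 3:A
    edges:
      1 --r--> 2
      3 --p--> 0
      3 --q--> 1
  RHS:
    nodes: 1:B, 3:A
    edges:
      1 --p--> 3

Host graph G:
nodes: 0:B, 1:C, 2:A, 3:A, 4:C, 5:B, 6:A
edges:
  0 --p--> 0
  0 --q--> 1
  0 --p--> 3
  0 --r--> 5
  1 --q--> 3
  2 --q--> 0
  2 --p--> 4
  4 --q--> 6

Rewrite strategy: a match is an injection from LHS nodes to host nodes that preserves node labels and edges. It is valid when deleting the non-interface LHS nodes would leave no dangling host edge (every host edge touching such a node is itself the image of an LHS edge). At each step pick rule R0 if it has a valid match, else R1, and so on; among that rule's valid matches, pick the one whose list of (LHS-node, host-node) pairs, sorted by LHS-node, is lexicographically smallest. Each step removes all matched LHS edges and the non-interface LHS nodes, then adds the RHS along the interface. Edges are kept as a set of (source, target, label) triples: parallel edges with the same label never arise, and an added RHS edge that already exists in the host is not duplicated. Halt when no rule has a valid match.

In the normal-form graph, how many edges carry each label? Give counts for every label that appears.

Answer: p:1 q:1

Derivation:
initial: |V|=7 |E|=8  E = 0-p->0 0-q->1 0-p->3 0-r->5 1-q->3 2-q->0 2-p->4 4-q->6
step 1: apply R0 at {0↦3, 1↦0, 2↦6, 3↦4}  → |V|=6 |E|=6  E = 0-p->0 0-q->1 0-r->5 1-q->3 2-q->0 2-p->4
step 2: apply R3 at {0↦4, 1↦0, 2↦5, 3↦2}  → |V|=4 |E|=4  E = 0-p->0 0-q->1 0-p->2 1-q->3
step 3: apply R0 at {0↦2, 1↦0, 2↦3, 3↦1}  → |V|=3 |E|=2  E = 0-p->0 0-q->1
normal form: no rule applies after step 3
NF edges: [(0, 0, 'p'), (0, 1, 'q')]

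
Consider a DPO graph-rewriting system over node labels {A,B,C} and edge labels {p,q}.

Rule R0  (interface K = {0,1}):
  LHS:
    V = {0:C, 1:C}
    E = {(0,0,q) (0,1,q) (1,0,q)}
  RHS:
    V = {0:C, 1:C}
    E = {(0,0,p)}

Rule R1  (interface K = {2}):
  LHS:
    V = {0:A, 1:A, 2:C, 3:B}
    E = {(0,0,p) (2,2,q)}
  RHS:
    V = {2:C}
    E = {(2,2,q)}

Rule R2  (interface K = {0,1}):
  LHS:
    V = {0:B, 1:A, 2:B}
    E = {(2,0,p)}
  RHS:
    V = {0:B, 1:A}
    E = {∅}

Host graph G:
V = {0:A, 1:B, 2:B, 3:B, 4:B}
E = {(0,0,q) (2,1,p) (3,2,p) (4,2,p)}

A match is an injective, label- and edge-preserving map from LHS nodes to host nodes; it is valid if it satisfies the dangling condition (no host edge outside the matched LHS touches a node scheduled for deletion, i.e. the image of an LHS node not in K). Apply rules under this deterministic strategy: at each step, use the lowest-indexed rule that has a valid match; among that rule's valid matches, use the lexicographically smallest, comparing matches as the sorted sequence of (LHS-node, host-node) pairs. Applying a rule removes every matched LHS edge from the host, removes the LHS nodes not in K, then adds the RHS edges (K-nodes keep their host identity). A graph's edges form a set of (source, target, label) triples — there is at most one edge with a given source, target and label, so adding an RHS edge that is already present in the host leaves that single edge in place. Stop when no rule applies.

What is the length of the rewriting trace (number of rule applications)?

Answer: 3

Steps:
start.  V:5 E:4  edges: 0-q->0 2-p->1 3-p->2 4-p->2
1. fire R2 via {0↦2, 1↦0, 2↦3}  →  V:4 E:3  edges: 0-q->0 2-p->1 4-p->2
2. fire R2 via {0↦2, 1↦0, 2↦4}  →  V:3 E:2  edges: 0-q->0 2-p->1
3. fire R2 via {0↦1, 1↦0, 2↦2}  →  V:2 E:1  edges: 0-q->0
halt: no rule applies after step 3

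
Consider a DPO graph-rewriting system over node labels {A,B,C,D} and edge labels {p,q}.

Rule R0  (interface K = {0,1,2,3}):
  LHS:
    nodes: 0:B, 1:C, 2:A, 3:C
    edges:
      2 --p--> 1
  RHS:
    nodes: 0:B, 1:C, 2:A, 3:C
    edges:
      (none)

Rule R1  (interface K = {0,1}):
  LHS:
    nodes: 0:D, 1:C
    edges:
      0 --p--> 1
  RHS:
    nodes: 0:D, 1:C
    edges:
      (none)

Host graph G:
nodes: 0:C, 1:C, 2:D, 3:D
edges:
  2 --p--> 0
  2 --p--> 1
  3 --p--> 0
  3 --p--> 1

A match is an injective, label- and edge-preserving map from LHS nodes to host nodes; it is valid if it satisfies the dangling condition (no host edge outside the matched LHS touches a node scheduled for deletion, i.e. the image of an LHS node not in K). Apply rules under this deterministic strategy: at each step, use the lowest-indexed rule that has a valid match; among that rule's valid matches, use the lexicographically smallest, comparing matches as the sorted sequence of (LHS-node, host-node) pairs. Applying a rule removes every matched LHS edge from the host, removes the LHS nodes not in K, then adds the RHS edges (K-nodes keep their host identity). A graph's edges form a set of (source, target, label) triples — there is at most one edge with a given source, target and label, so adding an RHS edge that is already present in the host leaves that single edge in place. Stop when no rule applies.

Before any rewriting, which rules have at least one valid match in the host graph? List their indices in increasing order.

R0: no valid match — LHS pattern not found
R1: 4 valid matches — {0↦2, 1↦0}, {0↦2, 1↦1}, {0↦3, 1↦0} (+1 more)

Answer: [R1]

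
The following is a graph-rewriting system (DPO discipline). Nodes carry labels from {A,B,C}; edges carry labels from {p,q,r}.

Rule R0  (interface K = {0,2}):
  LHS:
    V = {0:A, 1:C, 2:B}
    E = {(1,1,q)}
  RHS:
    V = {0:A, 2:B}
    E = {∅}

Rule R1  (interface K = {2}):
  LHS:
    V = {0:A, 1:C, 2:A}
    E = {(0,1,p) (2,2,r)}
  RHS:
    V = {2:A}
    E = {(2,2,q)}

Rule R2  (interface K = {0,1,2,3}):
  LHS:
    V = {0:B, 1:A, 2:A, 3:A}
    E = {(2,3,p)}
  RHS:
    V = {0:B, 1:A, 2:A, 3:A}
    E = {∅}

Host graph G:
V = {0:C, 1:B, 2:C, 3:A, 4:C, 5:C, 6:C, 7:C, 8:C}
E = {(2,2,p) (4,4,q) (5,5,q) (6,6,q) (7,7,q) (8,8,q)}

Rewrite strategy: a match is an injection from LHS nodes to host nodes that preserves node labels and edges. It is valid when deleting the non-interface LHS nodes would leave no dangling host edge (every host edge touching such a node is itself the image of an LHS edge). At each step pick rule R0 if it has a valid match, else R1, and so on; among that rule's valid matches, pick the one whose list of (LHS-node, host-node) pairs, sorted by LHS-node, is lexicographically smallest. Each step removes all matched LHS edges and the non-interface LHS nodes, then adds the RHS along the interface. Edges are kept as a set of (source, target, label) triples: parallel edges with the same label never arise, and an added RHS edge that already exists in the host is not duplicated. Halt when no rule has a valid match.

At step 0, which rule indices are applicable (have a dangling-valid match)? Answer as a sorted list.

R0: 5 valid matches — {0↦3, 1↦4, 2↦1}, {0↦3, 1↦5, 2↦1}, {0↦3, 1↦6, 2↦1} (+2 more)
R1: no valid match — LHS pattern not found
R2: no valid match — LHS pattern not found

Answer: [R0]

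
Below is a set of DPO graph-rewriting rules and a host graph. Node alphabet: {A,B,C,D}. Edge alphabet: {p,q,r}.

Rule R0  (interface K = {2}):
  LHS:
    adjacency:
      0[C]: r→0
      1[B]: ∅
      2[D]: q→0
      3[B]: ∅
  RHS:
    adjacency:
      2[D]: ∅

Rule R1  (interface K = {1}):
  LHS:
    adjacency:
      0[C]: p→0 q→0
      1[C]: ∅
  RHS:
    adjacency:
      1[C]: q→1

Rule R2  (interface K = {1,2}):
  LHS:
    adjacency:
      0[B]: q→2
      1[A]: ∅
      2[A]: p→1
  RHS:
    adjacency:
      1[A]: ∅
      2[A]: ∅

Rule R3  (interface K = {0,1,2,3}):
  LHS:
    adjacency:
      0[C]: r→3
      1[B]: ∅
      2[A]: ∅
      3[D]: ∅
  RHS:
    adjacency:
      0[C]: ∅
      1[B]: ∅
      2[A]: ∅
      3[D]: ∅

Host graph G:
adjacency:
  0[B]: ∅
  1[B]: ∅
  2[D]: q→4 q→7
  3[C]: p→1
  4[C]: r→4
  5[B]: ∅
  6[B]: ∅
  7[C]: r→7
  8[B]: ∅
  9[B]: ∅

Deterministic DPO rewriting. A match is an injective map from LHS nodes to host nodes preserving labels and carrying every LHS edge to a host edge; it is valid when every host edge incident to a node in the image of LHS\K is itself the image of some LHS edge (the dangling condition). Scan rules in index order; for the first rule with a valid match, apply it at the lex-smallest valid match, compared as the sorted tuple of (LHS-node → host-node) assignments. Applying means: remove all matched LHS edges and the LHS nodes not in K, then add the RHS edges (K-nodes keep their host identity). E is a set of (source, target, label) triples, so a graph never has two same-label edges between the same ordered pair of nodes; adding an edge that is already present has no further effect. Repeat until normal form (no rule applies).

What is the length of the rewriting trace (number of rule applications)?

initial: |V|=10 |E|=5  E = 2-q->4 2-q->7 3-p->1 4-r->4 7-r->7
step 1: apply R0 at {0↦4, 1↦0, 2↦2, 3↦5}  → |V|=7 |E|=3  E = 2-q->7 3-p->1 7-r->7
step 2: apply R0 at {0↦7, 1↦6, 2↦2, 3↦8}  → |V|=4 |E|=1  E = 3-p->1
final graph: no rule applies after step 2

Answer: 2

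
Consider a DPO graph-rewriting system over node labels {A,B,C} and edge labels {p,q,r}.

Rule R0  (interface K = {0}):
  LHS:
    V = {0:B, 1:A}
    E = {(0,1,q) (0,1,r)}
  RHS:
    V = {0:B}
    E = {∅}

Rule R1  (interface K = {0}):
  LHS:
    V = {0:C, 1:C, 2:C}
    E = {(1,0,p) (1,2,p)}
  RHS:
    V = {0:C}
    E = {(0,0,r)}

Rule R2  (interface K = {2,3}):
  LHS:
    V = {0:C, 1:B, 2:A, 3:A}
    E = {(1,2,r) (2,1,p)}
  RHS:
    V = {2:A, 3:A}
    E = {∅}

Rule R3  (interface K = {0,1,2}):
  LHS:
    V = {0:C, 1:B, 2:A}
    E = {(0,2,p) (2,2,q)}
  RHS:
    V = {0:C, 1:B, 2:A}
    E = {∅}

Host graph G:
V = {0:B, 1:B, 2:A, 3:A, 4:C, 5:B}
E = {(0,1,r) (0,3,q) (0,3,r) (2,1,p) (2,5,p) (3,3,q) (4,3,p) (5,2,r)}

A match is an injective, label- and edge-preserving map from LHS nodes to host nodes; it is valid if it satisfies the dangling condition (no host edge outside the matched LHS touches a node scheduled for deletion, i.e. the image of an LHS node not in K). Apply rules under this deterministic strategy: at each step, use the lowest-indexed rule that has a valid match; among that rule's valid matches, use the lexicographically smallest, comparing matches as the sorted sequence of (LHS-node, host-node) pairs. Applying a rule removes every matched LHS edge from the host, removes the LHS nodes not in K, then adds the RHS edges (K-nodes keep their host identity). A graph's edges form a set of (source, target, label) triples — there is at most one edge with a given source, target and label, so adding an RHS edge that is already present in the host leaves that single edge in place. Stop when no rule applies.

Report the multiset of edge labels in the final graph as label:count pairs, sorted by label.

start.  V:6 E:8  edges: 0-r->1 0-q->3 0-r->3 2-p->1 2-p->5 3-q->3 4-p->3 5-r->2
1. fire R3 via {0↦4, 1↦0, 2↦3}  →  V:6 E:6  edges: 0-r->1 0-q->3 0-r->3 2-p->1 2-p->5 5-r->2
2. fire R0 via {0↦0, 1↦3}  →  V:5 E:4  edges: 0-r->1 2-p->1 2-p->5 5-r->2
halt: no rule applies after step 2
NF edges: [(0, 1, 'r'), (2, 1, 'p'), (2, 5, 'p'), (5, 2, 'r')]

Answer: p:2 r:2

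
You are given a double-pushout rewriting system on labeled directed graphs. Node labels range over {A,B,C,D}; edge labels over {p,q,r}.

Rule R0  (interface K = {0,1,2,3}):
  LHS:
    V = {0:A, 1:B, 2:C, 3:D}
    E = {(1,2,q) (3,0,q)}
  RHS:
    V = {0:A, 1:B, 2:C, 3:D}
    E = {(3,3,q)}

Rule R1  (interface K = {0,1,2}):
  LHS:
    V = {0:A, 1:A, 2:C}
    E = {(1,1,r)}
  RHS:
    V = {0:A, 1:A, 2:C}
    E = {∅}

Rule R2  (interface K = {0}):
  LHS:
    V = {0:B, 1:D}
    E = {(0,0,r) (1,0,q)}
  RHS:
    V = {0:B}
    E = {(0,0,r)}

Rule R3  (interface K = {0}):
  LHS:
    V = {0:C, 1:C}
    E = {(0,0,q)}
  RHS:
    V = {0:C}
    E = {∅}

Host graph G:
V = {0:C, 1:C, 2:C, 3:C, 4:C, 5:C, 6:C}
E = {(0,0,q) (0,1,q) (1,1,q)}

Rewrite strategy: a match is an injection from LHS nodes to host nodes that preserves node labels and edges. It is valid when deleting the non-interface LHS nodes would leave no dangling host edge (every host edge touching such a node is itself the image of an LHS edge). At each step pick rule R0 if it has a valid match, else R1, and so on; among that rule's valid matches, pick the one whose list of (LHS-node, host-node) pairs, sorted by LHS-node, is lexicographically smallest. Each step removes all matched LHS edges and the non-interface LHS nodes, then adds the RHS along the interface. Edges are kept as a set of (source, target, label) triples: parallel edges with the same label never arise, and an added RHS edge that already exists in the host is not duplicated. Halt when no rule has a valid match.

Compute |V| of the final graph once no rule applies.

initial: |V|=7 |E|=3  E = 0-q->0 0-q->1 1-q->1
step 1: apply R3 at {0↦0, 1↦2}  → |V|=6 |E|=2  E = 0-q->1 1-q->1
step 2: apply R3 at {0↦1, 1↦3}  → |V|=5 |E|=1  E = 0-q->1
halt: no rule applies after step 2
NF nodes: {0:C, 1:C, 4:C, 5:C, 6:C}

Answer: 5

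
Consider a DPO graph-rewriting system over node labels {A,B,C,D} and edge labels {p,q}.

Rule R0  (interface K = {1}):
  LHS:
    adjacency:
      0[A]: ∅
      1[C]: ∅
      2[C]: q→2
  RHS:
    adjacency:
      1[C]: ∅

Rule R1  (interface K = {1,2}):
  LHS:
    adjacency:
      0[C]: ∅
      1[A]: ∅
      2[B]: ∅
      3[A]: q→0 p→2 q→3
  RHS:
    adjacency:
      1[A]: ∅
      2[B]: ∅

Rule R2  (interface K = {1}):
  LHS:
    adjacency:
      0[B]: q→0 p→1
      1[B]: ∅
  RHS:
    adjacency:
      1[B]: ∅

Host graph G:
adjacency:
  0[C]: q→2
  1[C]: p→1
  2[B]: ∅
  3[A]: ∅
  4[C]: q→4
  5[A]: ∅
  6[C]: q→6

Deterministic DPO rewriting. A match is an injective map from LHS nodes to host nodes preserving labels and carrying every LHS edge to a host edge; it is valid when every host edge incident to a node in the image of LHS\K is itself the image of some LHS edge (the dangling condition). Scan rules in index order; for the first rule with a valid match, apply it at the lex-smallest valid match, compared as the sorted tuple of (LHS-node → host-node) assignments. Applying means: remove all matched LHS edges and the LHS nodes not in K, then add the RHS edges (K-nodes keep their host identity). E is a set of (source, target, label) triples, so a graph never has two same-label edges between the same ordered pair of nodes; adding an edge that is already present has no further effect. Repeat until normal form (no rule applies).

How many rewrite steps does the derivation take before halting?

Answer: 2

Steps:
[0] host  ⇒  7 nodes, 4 edges  {0-q->2 1-p->1 4-q->4 6-q->6}
[1] R0 @ {0↦3, 1↦0, 2↦4}  ⇒  5 nodes, 3 edges  {0-q->2 1-p->1 6-q->6}
[2] R0 @ {0↦5, 1↦0, 2↦6}  ⇒  3 nodes, 2 edges  {0-q->2 1-p->1}
normal form: no rule applies after step 2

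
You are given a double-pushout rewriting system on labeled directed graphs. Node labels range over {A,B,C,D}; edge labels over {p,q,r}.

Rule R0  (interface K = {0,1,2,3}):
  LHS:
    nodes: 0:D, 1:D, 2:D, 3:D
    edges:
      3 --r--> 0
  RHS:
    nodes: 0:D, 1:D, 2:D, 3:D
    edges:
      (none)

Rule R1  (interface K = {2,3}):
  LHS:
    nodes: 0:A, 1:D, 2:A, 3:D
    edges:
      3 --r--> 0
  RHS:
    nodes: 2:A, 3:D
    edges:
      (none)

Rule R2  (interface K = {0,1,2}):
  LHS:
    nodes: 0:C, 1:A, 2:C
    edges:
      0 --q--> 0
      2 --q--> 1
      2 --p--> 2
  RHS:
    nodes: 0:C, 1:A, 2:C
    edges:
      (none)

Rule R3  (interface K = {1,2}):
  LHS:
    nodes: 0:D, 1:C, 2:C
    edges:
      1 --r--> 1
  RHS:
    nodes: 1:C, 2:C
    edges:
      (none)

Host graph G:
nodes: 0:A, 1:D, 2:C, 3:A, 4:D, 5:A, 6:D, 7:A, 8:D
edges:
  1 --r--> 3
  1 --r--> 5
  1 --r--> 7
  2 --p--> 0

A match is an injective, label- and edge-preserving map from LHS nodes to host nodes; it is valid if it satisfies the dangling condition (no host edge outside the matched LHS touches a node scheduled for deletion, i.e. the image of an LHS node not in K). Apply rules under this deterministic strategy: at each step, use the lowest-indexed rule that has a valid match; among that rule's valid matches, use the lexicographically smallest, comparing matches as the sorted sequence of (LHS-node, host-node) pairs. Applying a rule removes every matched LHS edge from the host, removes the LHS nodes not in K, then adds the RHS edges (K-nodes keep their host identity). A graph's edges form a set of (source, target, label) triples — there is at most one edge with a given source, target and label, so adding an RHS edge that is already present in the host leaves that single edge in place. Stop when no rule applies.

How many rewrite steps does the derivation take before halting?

start.  V:9 E:4  edges: 1-r->3 1-r->5 1-r->7 2-p->0
1. fire R1 via {0↦3, 1↦4, 2↦0, 3↦1}  →  V:7 E:3  edges: 1-r->5 1-r->7 2-p->0
2. fire R1 via {0↦5, 1↦6, 2↦0, 3↦1}  →  V:5 E:2  edges: 1-r->7 2-p->0
3. fire R1 via {0↦7, 1↦8, 2↦0, 3↦1}  →  V:3 E:1  edges: 2-p->0
normal form: no rule applies after step 3

Answer: 3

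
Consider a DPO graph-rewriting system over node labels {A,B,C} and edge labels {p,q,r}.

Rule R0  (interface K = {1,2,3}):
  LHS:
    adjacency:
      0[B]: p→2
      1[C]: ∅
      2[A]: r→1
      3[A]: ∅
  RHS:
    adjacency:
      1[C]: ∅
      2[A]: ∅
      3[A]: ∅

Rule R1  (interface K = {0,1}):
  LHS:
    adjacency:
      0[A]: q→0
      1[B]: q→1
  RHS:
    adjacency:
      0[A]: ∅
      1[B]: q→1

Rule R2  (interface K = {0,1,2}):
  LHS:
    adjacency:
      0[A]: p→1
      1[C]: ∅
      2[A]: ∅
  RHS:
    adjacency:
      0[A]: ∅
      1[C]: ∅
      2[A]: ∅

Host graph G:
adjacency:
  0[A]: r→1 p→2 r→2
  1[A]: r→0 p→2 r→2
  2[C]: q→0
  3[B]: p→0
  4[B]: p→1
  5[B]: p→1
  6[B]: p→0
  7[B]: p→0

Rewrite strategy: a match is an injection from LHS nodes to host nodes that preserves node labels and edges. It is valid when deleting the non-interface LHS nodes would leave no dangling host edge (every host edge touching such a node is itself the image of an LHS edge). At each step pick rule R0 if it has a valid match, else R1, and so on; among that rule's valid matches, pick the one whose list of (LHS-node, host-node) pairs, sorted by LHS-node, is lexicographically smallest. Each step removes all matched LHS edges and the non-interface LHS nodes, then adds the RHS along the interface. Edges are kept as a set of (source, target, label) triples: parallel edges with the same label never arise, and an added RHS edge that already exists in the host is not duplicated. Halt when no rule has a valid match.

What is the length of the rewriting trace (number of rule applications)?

Answer: 4

Derivation:
start.  V:8 E:12  edges: 0-r->1 0-p->2 0-r->2 1-r->0 1-p->2 1-r->2 2-q->0 3-p->0 4-p->1 5-p->1 6-p->0 7-p->0
1. fire R0 via {0↦3, 1↦2, 2↦0, 3↦1}  →  V:7 E:10  edges: 0-r->1 0-p->2 1-r->0 1-p->2 1-r->2 2-q->0 4-p->1 5-p->1 6-p->0 7-p->0
2. fire R0 via {0↦4, 1↦2, 2↦1, 3↦0}  →  V:6 E:8  edges: 0-r->1 0-p->2 1-r->0 1-p->2 2-q->0 5-p->1 6-p->0 7-p->0
3. fire R2 via {0↦0, 1↦2, 2↦1}  →  V:6 E:7  edges: 0-r->1 1-r->0 1-p->2 2-q->0 5-p->1 6-p->0 7-p->0
4. fire R2 via {0↦1, 1↦2, 2↦0}  →  V:6 E:6  edges: 0-r->1 1-r->0 2-q->0 5-p->1 6-p->0 7-p->0
final graph: no rule applies after step 4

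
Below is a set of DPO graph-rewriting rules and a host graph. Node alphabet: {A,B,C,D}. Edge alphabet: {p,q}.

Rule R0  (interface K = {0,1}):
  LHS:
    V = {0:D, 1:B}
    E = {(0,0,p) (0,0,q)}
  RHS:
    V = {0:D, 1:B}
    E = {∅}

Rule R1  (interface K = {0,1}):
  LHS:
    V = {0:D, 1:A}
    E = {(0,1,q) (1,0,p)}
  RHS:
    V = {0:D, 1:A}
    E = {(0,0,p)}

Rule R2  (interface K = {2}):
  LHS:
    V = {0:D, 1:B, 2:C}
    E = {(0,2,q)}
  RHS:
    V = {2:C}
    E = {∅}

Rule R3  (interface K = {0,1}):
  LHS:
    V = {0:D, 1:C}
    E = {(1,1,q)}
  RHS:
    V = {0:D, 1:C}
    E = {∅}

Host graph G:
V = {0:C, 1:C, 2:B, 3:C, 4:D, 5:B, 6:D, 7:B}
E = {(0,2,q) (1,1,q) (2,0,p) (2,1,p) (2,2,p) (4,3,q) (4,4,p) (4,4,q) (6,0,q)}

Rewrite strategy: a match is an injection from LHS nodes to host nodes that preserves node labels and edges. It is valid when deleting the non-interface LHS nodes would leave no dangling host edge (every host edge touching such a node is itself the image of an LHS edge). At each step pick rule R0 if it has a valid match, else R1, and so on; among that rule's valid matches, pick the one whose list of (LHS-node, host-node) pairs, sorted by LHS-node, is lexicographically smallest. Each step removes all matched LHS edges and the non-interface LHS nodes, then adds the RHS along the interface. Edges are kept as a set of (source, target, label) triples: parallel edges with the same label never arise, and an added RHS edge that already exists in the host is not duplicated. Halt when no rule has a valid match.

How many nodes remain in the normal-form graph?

[0] host  ⇒  8 nodes, 9 edges  {0-q->2 1-q->1 2-p->0 2-p->1 2-p->2 4-q->3 4-p->4 4-q->4 6-q->0}
[1] R0 @ {0↦4, 1↦2}  ⇒  8 nodes, 7 edges  {0-q->2 1-q->1 2-p->0 2-p->1 2-p->2 4-q->3 6-q->0}
[2] R2 @ {0↦4, 1↦5, 2↦3}  ⇒  6 nodes, 6 edges  {0-q->2 1-q->1 2-p->0 2-p->1 2-p->2 6-q->0}
[3] R2 @ {0↦6, 1↦7, 2↦0}  ⇒  4 nodes, 5 edges  {0-q->2 1-q->1 2-p->0 2-p->1 2-p->2}
halt: no rule applies after step 3
NF nodes: {0:C, 1:C, 2:B, 3:C}

Answer: 4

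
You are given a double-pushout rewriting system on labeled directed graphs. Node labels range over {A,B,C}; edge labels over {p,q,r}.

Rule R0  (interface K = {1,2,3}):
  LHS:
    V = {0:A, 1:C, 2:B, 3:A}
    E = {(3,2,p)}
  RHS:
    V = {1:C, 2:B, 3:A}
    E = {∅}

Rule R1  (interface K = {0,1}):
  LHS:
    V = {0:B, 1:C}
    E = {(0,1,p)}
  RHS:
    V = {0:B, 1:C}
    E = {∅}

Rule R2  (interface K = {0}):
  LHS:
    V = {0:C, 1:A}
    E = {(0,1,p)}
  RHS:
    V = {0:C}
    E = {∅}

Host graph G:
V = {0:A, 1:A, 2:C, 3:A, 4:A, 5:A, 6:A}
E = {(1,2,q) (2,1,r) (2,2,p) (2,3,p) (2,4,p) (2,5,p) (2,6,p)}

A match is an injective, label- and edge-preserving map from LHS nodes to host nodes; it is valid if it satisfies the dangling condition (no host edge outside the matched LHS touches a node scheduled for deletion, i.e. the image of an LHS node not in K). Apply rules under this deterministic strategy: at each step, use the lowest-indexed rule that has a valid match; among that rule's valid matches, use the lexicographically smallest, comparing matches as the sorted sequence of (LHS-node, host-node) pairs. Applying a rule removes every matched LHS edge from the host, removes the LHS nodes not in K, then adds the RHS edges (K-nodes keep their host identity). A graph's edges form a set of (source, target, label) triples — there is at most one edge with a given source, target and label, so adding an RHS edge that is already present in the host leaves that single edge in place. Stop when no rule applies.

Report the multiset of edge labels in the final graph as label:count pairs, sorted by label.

Answer: p:1 q:1 r:1

Derivation:
initial: |V|=7 |E|=7  E = 1-q->2 2-r->1 2-p->2 2-p->3 2-p->4 2-p->5 2-p->6
step 1: apply R2 at {0↦2, 1↦3}  → |V|=6 |E|=6  E = 1-q->2 2-r->1 2-p->2 2-p->4 2-p->5 2-p->6
step 2: apply R2 at {0↦2, 1↦4}  → |V|=5 |E|=5  E = 1-q->2 2-r->1 2-p->2 2-p->5 2-p->6
step 3: apply R2 at {0↦2, 1↦5}  → |V|=4 |E|=4  E = 1-q->2 2-r->1 2-p->2 2-p->6
step 4: apply R2 at {0↦2, 1↦6}  → |V|=3 |E|=3  E = 1-q->2 2-r->1 2-p->2
final graph: no rule applies after step 4
NF edges: [(1, 2, 'q'), (2, 1, 'r'), (2, 2, 'p')]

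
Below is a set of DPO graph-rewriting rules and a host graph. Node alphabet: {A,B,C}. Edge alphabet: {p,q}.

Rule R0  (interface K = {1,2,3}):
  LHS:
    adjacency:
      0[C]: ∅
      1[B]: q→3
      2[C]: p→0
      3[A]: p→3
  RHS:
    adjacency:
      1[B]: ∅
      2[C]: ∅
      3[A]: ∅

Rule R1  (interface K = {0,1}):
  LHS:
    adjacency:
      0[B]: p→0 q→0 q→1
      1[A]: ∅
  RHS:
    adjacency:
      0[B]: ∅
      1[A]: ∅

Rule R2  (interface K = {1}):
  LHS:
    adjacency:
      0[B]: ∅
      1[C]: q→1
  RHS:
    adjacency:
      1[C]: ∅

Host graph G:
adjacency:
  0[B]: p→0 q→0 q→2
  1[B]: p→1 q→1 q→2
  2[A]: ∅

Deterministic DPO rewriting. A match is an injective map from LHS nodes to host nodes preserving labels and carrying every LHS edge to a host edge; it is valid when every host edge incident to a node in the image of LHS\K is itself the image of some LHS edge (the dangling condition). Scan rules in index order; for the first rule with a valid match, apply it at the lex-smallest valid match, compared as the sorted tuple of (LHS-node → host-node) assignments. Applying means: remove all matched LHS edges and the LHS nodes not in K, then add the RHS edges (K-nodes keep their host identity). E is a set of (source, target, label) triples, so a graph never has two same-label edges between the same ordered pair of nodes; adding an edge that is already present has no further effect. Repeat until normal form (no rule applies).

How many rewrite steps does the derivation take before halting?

[0] host  ⇒  3 nodes, 6 edges  {0-p->0 0-q->0 0-q->2 1-p->1 1-q->1 1-q->2}
[1] R1 @ {0↦0, 1↦2}  ⇒  3 nodes, 3 edges  {1-p->1 1-q->1 1-q->2}
[2] R1 @ {0↦1, 1↦2}  ⇒  3 nodes, 0 edges  {∅}
halt: no rule applies after step 2

Answer: 2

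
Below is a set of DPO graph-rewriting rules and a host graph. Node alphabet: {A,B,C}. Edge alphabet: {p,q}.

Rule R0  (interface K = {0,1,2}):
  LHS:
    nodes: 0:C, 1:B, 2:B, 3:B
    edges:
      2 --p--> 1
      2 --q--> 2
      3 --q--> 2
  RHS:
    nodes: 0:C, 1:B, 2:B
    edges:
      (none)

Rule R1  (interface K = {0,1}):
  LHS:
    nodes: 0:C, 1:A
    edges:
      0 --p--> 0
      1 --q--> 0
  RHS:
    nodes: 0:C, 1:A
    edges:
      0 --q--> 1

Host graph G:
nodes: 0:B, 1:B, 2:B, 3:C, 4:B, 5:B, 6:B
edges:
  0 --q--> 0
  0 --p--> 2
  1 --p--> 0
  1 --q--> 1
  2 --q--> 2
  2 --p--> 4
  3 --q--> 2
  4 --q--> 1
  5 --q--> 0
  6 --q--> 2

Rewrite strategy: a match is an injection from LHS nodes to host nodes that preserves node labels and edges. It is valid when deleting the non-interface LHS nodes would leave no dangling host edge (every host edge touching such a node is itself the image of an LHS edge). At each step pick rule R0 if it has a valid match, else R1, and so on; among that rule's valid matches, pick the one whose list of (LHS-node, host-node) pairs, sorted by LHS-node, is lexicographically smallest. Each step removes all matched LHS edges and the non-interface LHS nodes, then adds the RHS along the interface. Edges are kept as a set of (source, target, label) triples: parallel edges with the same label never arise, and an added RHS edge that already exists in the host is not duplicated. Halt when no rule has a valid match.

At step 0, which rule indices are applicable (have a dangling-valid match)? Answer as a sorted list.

R0: 2 valid matches — {0↦3, 1↦2, 2↦0, 3↦5}, {0↦3, 1↦4, 2↦2, 3↦6}
R1: no valid match — LHS pattern not found

Answer: [R0]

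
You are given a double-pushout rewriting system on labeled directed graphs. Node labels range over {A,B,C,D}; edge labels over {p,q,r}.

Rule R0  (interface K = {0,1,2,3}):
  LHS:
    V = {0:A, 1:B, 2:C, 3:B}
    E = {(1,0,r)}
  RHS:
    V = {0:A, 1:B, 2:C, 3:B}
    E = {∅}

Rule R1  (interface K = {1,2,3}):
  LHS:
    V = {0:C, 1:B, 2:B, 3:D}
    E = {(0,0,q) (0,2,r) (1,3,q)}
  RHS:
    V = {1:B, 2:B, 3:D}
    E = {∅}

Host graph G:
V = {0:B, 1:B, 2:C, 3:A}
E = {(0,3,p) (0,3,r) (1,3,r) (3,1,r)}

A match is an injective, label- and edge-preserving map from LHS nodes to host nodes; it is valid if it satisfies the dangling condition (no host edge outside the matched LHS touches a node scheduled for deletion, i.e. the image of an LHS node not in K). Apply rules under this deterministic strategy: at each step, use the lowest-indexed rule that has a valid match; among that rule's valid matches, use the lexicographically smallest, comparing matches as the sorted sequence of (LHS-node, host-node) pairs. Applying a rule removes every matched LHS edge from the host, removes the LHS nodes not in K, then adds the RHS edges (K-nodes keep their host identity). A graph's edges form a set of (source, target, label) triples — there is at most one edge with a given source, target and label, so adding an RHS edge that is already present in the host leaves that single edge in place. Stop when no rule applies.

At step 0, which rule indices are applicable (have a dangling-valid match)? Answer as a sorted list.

Answer: [R0]

Steps:
R0: 2 valid matches — {0↦3, 1↦0, 2↦2, 3↦1}, {0↦3, 1↦1, 2↦2, 3↦0}
R1: no valid match — LHS pattern not found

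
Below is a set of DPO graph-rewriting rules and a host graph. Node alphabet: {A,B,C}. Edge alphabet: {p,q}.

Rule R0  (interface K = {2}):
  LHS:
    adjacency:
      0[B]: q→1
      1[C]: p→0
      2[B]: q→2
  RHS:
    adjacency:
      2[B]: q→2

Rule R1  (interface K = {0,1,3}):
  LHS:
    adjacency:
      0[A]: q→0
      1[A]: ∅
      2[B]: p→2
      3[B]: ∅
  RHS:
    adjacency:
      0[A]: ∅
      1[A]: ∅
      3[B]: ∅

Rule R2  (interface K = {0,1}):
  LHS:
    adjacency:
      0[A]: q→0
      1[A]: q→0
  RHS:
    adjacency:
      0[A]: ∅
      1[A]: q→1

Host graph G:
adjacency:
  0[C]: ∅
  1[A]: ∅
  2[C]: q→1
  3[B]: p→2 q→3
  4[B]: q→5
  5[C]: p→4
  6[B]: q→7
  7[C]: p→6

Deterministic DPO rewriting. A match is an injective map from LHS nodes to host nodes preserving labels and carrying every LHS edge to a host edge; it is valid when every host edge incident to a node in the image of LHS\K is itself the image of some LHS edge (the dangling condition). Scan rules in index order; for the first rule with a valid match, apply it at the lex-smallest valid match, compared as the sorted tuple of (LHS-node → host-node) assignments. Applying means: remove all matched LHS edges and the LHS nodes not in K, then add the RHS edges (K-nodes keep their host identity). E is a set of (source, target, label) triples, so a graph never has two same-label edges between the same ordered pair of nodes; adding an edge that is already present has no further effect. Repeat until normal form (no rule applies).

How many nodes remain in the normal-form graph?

Answer: 4

Steps:
initial: |V|=8 |E|=7  E = 2-q->1 3-p->2 3-q->3 4-q->5 5-p->4 6-q->7 7-p->6
step 1: apply R0 at {0↦4, 1↦5, 2↦3}  → |V|=6 |E|=5  E = 2-q->1 3-p->2 3-q->3 6-q->7 7-p->6
step 2: apply R0 at {0↦6, 1↦7, 2↦3}  → |V|=4 |E|=3  E = 2-q->1 3-p->2 3-q->3
final graph: no rule applies after step 2
NF nodes: {0:C, 1:A, 2:C, 3:B}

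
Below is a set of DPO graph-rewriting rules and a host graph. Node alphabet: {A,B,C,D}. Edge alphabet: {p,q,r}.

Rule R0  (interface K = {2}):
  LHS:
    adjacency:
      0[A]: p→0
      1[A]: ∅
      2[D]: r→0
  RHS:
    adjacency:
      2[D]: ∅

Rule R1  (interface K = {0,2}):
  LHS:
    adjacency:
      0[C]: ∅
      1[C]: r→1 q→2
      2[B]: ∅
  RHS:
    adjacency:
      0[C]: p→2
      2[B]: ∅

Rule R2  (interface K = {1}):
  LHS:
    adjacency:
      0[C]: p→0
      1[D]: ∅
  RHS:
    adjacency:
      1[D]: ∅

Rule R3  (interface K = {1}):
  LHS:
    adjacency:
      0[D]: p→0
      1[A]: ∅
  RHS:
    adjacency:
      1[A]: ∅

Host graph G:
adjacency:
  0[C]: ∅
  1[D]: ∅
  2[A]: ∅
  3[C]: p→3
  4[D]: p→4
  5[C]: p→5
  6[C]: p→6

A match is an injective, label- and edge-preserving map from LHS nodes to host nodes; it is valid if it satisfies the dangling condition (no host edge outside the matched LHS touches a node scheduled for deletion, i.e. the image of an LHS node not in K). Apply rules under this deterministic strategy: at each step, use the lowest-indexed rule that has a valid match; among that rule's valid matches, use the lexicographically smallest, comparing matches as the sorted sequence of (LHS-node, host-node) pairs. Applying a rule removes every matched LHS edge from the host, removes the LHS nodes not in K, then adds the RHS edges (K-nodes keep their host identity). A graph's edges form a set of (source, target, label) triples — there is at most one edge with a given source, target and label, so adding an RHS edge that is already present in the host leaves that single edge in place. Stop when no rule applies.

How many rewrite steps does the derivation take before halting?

Answer: 4

Steps:
start.  V:7 E:4  edges: 3-p->3 4-p->4 5-p->5 6-p->6
1. fire R2 via {0↦3, 1↦1}  →  V:6 E:3  edges: 4-p->4 5-p->5 6-p->6
2. fire R2 via {0↦5, 1↦1}  →  V:5 E:2  edges: 4-p->4 6-p->6
3. fire R2 via {0↦6, 1↦1}  →  V:4 E:1  edges: 4-p->4
4. fire R3 via {0↦4, 1↦2}  →  V:3 E:0  edges: ∅
normal form: no rule applies after step 4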